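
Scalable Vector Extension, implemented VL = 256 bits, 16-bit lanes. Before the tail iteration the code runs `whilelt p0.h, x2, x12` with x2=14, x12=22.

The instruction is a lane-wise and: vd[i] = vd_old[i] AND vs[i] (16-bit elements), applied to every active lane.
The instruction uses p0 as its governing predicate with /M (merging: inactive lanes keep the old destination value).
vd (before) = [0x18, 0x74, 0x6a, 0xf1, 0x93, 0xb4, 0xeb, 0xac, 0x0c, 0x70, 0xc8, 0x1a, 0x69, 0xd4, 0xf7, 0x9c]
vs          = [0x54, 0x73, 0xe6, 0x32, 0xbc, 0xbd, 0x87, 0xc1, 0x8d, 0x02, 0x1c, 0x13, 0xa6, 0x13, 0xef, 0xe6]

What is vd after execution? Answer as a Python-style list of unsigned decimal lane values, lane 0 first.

vd = [16, 112, 98, 48, 144, 180, 131, 128, 12, 112, 200, 26, 105, 212, 247, 156]

lane count: 256 div 16 = 16
whilelt: lane j active iff 14+j < 22 → j < 8 → 8 active
vd[0] and(0x18,0x54) -> 0x10
vd[1] and(0x74,0x73) -> 0x70
vd[2] and(0x6a,0xe6) -> 0x62
vd[3] and(0xf1,0x32) -> 0x30
vd[4] and(0x93,0xbc) -> 0x90
vd[5] and(0xb4,0xbd) -> 0xb4
vd[6] and(0xeb,0x87) -> 0x83
vd[7] and(0xac,0xc1) -> 0x80
vd[8] tail/keep -> 0x0c
vd[9] tail/keep -> 0x70
vd[10] tail/keep -> 0xc8
vd[11] tail/keep -> 0x1a
vd[12] tail/keep -> 0x69
vd[13] tail/keep -> 0xd4
vd[14] tail/keep -> 0xf7
vd[15] tail/keep -> 0x9c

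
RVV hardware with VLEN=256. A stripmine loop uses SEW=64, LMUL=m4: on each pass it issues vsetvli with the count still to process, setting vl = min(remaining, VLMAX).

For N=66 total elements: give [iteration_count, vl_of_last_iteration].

[iterations, last_vl] = [5, 2]

lanes per group: 256·4/64 = 16
66 elements at 16/iter → 5 passes, remainder 2 on the last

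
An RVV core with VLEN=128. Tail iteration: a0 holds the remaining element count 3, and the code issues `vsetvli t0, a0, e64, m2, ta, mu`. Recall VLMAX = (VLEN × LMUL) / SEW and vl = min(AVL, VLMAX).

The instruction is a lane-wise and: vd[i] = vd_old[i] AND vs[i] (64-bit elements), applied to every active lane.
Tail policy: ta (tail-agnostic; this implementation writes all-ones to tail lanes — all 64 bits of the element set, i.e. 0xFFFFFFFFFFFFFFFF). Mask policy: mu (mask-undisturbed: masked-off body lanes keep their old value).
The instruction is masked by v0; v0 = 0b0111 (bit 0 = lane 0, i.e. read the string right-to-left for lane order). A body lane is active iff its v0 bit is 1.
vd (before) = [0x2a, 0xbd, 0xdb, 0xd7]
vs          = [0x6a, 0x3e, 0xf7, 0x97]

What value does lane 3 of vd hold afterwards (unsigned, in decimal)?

vd[3] = 18446744073709551615

lanes per group: 128·2/64 = 4
AVL=3 ≤ VLMAX=4, so vl = 3
vd[0] and(0x2a,0x6a) -> 0x2a
vd[1] and(0xbd,0x3e) -> 0x3c
vd[2] and(0xdb,0xf7) -> 0xd3
vd[3] tail/ones -> 0xffffffffffffffff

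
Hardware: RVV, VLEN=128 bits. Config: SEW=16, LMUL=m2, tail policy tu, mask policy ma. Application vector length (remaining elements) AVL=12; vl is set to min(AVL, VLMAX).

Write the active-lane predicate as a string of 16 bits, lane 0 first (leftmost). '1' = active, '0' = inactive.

VLMAX = (128 × 2) / 16 = 16 lanes
vl ← min(12, 16) = 12
bits (lane 0 leftmost): 1111111111110000

predicate = 1111111111110000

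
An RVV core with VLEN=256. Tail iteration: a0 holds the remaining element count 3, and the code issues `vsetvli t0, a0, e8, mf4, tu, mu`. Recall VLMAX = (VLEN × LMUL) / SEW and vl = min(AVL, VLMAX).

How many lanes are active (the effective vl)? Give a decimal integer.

vl = 3

lanes per group: 256·1/4/8 = 8
AVL=3 ≤ VLMAX=8, so vl = 3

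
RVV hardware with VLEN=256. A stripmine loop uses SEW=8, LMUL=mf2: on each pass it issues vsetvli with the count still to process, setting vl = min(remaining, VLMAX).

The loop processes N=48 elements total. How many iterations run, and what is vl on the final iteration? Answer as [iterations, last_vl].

VLMAX = (256 × 1/2) / 8 = 16 lanes
iterations = ceil(48/16) = 3; final-pass vl = 16

[iterations, last_vl] = [3, 16]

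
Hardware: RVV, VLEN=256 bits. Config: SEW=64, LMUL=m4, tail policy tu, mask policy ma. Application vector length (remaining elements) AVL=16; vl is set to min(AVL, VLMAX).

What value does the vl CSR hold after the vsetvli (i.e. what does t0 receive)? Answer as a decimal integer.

VLMAX = (256 × 4) / 64 = 16 lanes
vl ← min(16, 16) = 16

vl = 16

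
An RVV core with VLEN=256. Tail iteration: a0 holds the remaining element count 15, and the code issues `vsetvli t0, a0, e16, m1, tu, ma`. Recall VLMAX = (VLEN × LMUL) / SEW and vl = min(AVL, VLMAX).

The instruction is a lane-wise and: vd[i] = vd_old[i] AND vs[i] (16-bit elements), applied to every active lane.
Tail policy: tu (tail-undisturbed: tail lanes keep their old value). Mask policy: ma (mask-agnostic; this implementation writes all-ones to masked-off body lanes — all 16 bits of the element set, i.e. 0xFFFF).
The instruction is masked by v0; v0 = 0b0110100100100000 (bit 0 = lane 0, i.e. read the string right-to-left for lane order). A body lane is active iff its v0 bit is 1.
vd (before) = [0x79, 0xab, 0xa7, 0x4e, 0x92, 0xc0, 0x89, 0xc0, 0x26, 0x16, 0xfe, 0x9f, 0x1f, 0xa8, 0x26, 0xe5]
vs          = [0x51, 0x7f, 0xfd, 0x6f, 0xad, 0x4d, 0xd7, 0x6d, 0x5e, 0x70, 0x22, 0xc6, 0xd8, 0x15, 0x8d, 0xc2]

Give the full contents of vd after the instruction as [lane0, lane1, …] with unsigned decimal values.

vd = [65535, 65535, 65535, 65535, 65535, 64, 65535, 65535, 6, 65535, 65535, 134, 65535, 0, 4, 229]

lanes per group: 256·1/16 = 16
vl ← min(15, 16) = 15
vd[0] mask-off/ones -> 0xffff
vd[1] mask-off/ones -> 0xffff
vd[2] mask-off/ones -> 0xffff
vd[3] mask-off/ones -> 0xffff
vd[4] mask-off/ones -> 0xffff
vd[5] and(0xc0,0x4d) -> 0x40
vd[6] mask-off/ones -> 0xffff
vd[7] mask-off/ones -> 0xffff
vd[8] and(0x26,0x5e) -> 0x06
vd[9] mask-off/ones -> 0xffff
vd[10] mask-off/ones -> 0xffff
vd[11] and(0x9f,0xc6) -> 0x86
vd[12] mask-off/ones -> 0xffff
vd[13] and(0xa8,0x15) -> 0x00
vd[14] and(0x26,0x8d) -> 0x04
vd[15] tail/keep -> 0xe5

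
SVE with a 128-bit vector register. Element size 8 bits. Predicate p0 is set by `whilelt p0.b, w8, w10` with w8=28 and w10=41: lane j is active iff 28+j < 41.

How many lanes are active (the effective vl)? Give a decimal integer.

128-bit reg / 8-bit elem → 16 lanes
whilelt: lane j active iff 28+j < 41 → j < 13 → 13 active

vl = 13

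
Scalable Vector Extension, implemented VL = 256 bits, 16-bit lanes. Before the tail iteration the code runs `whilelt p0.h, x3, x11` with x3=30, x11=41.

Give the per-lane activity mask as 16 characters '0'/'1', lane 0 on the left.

predicate = 1111111111100000

lane count: 256 div 16 = 16
whilelt: lane j active iff 30+j < 41 → j < 11 → 11 active
bits (lane 0 leftmost): 1111111111100000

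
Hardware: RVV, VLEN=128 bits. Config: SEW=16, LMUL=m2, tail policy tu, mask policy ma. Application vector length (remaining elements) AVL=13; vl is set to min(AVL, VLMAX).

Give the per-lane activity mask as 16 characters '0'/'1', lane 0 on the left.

predicate = 1111111111111000

VLMAX = VLEN×LMUL/SEW = 128×2/16 = 16
vl = min(AVL, VLMAX) = min(13, 16) = 13
bits (lane 0 leftmost): 1111111111111000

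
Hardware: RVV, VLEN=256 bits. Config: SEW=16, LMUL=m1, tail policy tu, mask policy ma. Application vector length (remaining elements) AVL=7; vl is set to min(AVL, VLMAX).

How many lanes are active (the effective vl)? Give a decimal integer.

vl = 7

VLMAX = VLEN×LMUL/SEW = 256×1/16 = 16
AVL=7 ≤ VLMAX=16, so vl = 7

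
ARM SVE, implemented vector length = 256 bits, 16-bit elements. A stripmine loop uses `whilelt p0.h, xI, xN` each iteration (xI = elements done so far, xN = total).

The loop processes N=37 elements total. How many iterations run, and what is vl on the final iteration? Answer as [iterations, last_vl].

register lanes = 256/16 = 16
37 elements at 16/iter → 3 passes, remainder 5 on the last

[iterations, last_vl] = [3, 5]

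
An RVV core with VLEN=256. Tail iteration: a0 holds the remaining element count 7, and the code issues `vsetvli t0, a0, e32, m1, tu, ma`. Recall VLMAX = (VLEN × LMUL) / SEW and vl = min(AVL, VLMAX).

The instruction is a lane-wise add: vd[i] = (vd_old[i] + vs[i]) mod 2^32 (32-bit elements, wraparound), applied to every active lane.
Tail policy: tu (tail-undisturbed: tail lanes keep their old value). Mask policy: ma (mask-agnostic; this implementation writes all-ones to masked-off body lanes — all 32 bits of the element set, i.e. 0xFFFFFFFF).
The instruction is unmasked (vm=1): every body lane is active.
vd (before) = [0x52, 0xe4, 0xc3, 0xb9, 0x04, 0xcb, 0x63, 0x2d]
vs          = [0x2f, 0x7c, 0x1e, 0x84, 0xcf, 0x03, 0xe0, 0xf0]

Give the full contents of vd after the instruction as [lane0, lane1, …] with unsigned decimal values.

vd = [129, 352, 225, 317, 211, 206, 323, 45]

lanes per group: 256·1/32 = 8
vl ← min(7, 8) = 7
  i=0: add(0x52,0x2f) → 129
  i=1: add(0xe4,0x7c) → 352
  i=2: add(0xc3,0x1e) → 225
  i=3: add(0xb9,0x84) → 317
  i=4: add(0x04,0xcf) → 211
  i=5: add(0xcb,0x03) → 206
  i=6: add(0x63,0xe0) → 323
  i=7: tail/keep → 45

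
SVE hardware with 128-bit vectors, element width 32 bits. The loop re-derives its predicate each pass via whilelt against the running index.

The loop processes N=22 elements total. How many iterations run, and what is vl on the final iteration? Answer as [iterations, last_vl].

128-bit reg / 32-bit elem → 4 lanes
22 elements at 4/iter → 6 passes, remainder 2 on the last

[iterations, last_vl] = [6, 2]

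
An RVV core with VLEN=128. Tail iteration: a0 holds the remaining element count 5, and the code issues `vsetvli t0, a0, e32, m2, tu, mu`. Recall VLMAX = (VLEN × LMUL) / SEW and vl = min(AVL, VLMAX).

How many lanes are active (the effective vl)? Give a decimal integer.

vl = 5

VLMAX = (128 × 2) / 32 = 8 lanes
AVL=5 ≤ VLMAX=8, so vl = 5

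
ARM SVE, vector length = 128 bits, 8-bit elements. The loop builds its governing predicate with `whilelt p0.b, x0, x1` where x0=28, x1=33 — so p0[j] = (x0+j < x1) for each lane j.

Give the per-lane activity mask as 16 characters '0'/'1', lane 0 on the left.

predicate = 1111100000000000

register lanes = 128/8 = 16
active while 28+j < 33, i.e. j ∈ [0,5) capped at 16 ⇒ 5
bits (lane 0 leftmost): 1111100000000000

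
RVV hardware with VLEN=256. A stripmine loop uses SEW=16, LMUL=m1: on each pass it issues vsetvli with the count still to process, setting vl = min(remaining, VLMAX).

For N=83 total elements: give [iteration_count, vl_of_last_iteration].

[iterations, last_vl] = [6, 3]

lanes per group: 256·1/16 = 16
iterations = ceil(83/16) = 6; final-pass vl = 3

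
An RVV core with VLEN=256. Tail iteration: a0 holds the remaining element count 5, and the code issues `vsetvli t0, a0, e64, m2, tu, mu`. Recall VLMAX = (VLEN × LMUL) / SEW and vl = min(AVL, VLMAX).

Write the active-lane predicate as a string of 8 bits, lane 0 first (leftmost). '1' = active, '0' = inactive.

lanes per group: 256·2/64 = 8
vl ← min(5, 8) = 5
bits (lane 0 leftmost): 11111000

predicate = 11111000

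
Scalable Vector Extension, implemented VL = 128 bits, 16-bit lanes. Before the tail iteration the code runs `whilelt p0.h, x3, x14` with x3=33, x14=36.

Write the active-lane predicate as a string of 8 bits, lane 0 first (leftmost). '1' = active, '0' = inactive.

predicate = 11100000

register lanes = 128/16 = 8
p0[j] = (33+j < 36); true for j=0..2 → 3 lanes set
bits (lane 0 leftmost): 11100000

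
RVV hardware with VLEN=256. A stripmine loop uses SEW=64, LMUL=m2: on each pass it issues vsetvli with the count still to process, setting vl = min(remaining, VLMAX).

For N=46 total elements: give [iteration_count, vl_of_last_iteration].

lanes per group: 256·2/64 = 8
46 elements at 8/iter → 6 passes, remainder 6 on the last

[iterations, last_vl] = [6, 6]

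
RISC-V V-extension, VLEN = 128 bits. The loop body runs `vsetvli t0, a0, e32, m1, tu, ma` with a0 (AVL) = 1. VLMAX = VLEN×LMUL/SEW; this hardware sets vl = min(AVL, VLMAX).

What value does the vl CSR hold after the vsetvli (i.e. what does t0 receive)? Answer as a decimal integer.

VLMAX = VLEN×LMUL/SEW = 128×1/32 = 4
vl ← min(1, 4) = 1

vl = 1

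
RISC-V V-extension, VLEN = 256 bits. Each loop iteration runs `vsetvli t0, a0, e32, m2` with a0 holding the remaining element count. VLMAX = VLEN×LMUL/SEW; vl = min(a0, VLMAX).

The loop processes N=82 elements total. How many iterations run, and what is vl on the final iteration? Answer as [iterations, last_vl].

[iterations, last_vl] = [6, 2]

VLMAX = (256 × 2) / 32 = 16 lanes
N=82: ⌈82/16⌉ = 6 iters; last vl = 82 − 5×16 = 2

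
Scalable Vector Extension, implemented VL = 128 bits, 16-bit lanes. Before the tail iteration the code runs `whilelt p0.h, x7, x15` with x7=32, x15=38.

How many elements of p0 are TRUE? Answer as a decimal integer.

vl = 6

128-bit reg / 16-bit elem → 8 lanes
whilelt: lane j active iff 32+j < 38 → j < 6 → 6 active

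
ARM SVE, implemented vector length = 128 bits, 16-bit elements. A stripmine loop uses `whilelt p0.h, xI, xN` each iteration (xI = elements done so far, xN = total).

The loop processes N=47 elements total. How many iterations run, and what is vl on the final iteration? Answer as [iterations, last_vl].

lane count: 128 div 16 = 8
N=47: ⌈47/8⌉ = 6 iters; last vl = 47 − 5×8 = 7

[iterations, last_vl] = [6, 7]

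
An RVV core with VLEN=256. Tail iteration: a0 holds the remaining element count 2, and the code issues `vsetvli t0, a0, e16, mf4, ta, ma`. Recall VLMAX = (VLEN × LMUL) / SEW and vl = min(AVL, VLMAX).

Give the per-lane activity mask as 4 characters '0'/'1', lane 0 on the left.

VLMAX = (256 × 1/4) / 16 = 4 lanes
AVL=2 ≤ VLMAX=4, so vl = 2
bits (lane 0 leftmost): 1100

predicate = 1100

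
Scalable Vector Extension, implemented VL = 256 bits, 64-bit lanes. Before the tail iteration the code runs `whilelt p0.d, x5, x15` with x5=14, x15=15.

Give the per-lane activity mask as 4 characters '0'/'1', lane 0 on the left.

register lanes = 256/64 = 4
whilelt: lane j active iff 14+j < 15 → j < 1 → 1 active
bits (lane 0 leftmost): 1000

predicate = 1000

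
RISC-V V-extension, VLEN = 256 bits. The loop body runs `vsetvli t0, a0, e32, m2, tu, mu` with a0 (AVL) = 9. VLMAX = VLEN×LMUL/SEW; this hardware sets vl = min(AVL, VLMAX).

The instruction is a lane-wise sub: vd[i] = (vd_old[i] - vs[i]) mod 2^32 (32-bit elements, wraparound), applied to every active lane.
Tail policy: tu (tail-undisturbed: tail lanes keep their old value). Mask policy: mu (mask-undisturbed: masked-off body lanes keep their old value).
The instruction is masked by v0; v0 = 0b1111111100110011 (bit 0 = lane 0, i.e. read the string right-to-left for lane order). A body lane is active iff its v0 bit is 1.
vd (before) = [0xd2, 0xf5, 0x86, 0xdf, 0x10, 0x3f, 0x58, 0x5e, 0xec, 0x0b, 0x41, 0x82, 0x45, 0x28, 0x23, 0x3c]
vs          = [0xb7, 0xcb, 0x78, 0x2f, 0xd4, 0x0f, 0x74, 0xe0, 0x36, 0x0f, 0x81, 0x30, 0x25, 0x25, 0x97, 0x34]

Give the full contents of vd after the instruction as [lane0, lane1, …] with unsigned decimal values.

lanes per group: 256·2/32 = 16
vl = min(AVL, VLMAX) = min(9, 16) = 9
lane  0: sub(0xd2,0xb7) ⇒ 0x1b
lane  1: sub(0xf5,0xcb) ⇒ 0x2a
lane  2: mask-off/keep ⇒ 0x86
lane  3: mask-off/keep ⇒ 0xdf
lane  4: sub(0x10,0xd4) ⇒ 0xffffff3c
lane  5: sub(0x3f,0x0f) ⇒ 0x30
lane  6: mask-off/keep ⇒ 0x58
lane  7: mask-off/keep ⇒ 0x5e
lane  8: sub(0xec,0x36) ⇒ 0xb6
lane  9: tail/keep ⇒ 0x0b
lane 10: tail/keep ⇒ 0x41
lane 11: tail/keep ⇒ 0x82
lane 12: tail/keep ⇒ 0x45
lane 13: tail/keep ⇒ 0x28
lane 14: tail/keep ⇒ 0x23
lane 15: tail/keep ⇒ 0x3c

vd = [27, 42, 134, 223, 4294967100, 48, 88, 94, 182, 11, 65, 130, 69, 40, 35, 60]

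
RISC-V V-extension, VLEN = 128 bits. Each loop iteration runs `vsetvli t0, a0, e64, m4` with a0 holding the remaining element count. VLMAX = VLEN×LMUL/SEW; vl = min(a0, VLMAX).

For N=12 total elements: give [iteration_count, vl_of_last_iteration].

[iterations, last_vl] = [2, 4]

VLMAX = VLEN×LMUL/SEW = 128×4/64 = 8
12 elements at 8/iter → 2 passes, remainder 4 on the last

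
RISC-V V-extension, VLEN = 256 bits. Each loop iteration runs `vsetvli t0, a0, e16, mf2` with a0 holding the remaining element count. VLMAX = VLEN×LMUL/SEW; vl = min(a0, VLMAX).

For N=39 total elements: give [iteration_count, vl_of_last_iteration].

VLMAX = VLEN×LMUL/SEW = 256×1/2/16 = 8
iterations = ceil(39/8) = 5; final-pass vl = 7

[iterations, last_vl] = [5, 7]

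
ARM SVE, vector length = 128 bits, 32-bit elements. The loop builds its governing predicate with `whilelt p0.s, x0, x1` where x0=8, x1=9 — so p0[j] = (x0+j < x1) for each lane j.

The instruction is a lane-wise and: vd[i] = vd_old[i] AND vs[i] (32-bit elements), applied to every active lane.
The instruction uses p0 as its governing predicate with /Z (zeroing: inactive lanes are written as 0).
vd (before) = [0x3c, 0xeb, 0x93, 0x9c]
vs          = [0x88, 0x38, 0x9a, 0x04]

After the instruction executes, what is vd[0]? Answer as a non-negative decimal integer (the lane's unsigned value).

vd[0] = 8

128-bit reg / 32-bit elem → 4 lanes
whilelt: lane j active iff 8+j < 9 → j < 1 → 1 active
[0] and(0x3c,0x88) = 0x08
[1] tail/zero = 0x00
[2] tail/zero = 0x00
[3] tail/zero = 0x00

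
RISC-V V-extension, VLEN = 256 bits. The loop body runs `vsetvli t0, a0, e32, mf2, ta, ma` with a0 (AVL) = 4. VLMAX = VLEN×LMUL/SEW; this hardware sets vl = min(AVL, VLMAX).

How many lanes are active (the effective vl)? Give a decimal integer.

vl = 4

VLMAX = VLEN×LMUL/SEW = 256×1/2/32 = 4
AVL=4 ≤ VLMAX=4, so vl = 4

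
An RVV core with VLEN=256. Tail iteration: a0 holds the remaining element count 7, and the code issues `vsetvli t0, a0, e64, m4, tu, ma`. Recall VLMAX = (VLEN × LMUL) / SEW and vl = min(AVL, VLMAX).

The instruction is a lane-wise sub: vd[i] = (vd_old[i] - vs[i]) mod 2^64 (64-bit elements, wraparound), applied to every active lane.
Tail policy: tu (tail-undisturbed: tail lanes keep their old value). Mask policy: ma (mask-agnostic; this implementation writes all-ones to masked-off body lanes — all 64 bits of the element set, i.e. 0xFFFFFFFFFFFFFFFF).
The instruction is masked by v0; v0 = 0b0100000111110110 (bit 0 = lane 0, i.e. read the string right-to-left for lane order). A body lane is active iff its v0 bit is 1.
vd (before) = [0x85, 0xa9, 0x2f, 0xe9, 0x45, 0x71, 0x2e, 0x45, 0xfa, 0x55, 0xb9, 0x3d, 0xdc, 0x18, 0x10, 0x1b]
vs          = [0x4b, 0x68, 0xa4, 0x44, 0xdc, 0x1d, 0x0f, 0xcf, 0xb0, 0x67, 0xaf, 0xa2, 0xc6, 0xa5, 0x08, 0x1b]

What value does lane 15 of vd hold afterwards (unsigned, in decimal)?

VLMAX = (256 × 4) / 64 = 16 lanes
vl ← min(7, 16) = 7
lane  0: mask-off/ones ⇒ 0xffffffffffffffff
lane  1: sub(0xa9,0x68) ⇒ 0x41
lane  2: sub(0x2f,0xa4) ⇒ 0xffffffffffffff8b
lane  3: mask-off/ones ⇒ 0xffffffffffffffff
lane  4: sub(0x45,0xdc) ⇒ 0xffffffffffffff69
lane  5: sub(0x71,0x1d) ⇒ 0x54
lane  6: sub(0x2e,0x0f) ⇒ 0x1f
lane  7: tail/keep ⇒ 0x45
lane  8: tail/keep ⇒ 0xfa
lane  9: tail/keep ⇒ 0x55
lane 10: tail/keep ⇒ 0xb9
lane 11: tail/keep ⇒ 0x3d
lane 12: tail/keep ⇒ 0xdc
lane 13: tail/keep ⇒ 0x18
lane 14: tail/keep ⇒ 0x10
lane 15: tail/keep ⇒ 0x1b

vd[15] = 27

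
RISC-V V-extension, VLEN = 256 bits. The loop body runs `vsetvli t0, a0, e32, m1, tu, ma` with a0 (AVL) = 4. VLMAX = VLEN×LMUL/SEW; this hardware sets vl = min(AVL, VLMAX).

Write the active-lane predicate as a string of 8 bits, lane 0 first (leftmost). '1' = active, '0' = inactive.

VLMAX = (256 × 1) / 32 = 8 lanes
vl = min(AVL, VLMAX) = min(4, 8) = 4
bits (lane 0 leftmost): 11110000

predicate = 11110000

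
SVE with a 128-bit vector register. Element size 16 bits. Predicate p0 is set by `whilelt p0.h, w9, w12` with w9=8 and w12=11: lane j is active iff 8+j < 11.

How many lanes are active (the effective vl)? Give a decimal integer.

vl = 3

register lanes = 128/16 = 8
whilelt: lane j active iff 8+j < 11 → j < 3 → 3 active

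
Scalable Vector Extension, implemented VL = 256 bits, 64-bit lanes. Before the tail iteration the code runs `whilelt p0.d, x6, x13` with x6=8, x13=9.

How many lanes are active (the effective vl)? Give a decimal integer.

register lanes = 256/64 = 4
whilelt: lane j active iff 8+j < 9 → j < 1 → 1 active

vl = 1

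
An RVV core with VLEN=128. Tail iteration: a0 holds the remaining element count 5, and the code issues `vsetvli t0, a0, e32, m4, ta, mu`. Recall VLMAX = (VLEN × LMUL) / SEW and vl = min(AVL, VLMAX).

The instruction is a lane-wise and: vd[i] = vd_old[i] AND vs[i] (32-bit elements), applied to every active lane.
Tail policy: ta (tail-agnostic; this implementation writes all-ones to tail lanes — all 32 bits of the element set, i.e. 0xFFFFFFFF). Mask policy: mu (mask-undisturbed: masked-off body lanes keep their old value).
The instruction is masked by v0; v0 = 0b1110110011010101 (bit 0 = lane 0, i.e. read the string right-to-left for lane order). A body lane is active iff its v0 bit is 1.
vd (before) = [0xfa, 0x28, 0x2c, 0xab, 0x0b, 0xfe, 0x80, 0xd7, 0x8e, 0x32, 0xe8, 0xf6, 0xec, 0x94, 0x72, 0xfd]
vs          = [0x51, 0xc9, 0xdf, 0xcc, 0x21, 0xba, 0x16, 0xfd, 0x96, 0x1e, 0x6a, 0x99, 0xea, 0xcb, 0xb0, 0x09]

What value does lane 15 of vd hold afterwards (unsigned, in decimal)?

lanes per group: 128·4/32 = 16
vl = min(AVL, VLMAX) = min(5, 16) = 5
vd[0] and(0xfa,0x51) -> 0x50
vd[1] mask-off/keep -> 0x28
vd[2] and(0x2c,0xdf) -> 0x0c
vd[3] mask-off/keep -> 0xab
vd[4] and(0x0b,0x21) -> 0x01
vd[5] tail/ones -> 0xffffffff
vd[6] tail/ones -> 0xffffffff
vd[7] tail/ones -> 0xffffffff
vd[8] tail/ones -> 0xffffffff
vd[9] tail/ones -> 0xffffffff
vd[10] tail/ones -> 0xffffffff
vd[11] tail/ones -> 0xffffffff
vd[12] tail/ones -> 0xffffffff
vd[13] tail/ones -> 0xffffffff
vd[14] tail/ones -> 0xffffffff
vd[15] tail/ones -> 0xffffffff

vd[15] = 4294967295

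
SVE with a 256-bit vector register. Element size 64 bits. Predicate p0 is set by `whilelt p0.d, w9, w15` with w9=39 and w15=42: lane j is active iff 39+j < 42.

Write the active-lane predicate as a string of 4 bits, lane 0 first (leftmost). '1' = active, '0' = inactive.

register lanes = 256/64 = 4
whilelt: lane j active iff 39+j < 42 → j < 3 → 3 active
bits (lane 0 leftmost): 1110

predicate = 1110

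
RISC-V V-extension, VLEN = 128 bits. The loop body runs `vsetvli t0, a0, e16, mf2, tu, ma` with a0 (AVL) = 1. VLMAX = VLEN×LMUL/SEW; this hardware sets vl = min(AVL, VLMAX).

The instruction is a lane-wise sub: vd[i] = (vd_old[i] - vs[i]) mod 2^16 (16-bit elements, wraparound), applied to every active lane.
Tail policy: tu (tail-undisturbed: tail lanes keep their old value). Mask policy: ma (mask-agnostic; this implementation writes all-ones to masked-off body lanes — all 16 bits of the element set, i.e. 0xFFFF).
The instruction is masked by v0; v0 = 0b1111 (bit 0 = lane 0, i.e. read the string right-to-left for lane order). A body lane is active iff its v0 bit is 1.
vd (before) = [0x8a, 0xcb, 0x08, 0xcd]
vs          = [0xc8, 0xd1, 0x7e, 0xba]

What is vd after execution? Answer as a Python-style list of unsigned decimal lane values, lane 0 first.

vd = [65474, 203, 8, 205]

VLMAX = VLEN×LMUL/SEW = 128×1/2/16 = 4
vl ← min(1, 4) = 1
[0] sub(0x8a,0xc8) = 0xffc2
[1] tail/keep = 0xcb
[2] tail/keep = 0x08
[3] tail/keep = 0xcd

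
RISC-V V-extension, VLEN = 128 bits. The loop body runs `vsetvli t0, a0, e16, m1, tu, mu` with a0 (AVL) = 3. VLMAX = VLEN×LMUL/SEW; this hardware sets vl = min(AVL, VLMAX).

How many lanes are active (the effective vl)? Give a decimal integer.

lanes per group: 128·1/16 = 8
AVL=3 ≤ VLMAX=8, so vl = 3

vl = 3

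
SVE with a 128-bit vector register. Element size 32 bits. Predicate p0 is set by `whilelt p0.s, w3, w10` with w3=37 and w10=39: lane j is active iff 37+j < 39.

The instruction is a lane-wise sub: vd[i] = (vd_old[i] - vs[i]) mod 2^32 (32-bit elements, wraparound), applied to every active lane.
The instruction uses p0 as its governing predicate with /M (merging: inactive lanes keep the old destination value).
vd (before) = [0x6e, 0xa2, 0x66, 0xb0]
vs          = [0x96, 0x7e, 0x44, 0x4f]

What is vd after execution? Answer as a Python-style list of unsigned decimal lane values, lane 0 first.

vd = [4294967256, 36, 102, 176]

lane count: 128 div 32 = 4
p0[j] = (37+j < 39); true for j=0..1 → 2 lanes set
[0] sub(0x6e,0x96) = 0xffffffd8
[1] sub(0xa2,0x7e) = 0x24
[2] tail/keep = 0x66
[3] tail/keep = 0xb0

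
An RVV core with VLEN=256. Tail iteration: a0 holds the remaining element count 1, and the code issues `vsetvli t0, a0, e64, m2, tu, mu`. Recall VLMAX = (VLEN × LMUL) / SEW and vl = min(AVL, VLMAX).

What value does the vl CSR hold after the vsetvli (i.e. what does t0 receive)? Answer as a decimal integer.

vl = 1

lanes per group: 256·2/64 = 8
vl ← min(1, 8) = 1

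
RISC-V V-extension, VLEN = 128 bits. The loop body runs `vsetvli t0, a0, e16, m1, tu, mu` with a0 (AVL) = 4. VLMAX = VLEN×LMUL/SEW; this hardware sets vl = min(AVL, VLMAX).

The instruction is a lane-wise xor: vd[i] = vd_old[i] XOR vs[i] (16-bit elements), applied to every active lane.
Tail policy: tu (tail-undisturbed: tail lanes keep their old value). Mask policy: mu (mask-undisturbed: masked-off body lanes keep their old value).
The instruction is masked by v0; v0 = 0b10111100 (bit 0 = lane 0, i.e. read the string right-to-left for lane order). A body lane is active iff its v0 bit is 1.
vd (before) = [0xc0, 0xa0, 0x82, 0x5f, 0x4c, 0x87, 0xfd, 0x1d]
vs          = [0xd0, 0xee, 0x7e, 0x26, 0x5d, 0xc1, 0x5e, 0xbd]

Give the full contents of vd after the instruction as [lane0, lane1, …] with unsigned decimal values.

lanes per group: 128·1/16 = 8
AVL=4 ≤ VLMAX=8, so vl = 4
vd[0] mask-off/keep -> 0xc0
vd[1] mask-off/keep -> 0xa0
vd[2] xor(0x82,0x7e) -> 0xfc
vd[3] xor(0x5f,0x26) -> 0x79
vd[4] tail/keep -> 0x4c
vd[5] tail/keep -> 0x87
vd[6] tail/keep -> 0xfd
vd[7] tail/keep -> 0x1d

vd = [192, 160, 252, 121, 76, 135, 253, 29]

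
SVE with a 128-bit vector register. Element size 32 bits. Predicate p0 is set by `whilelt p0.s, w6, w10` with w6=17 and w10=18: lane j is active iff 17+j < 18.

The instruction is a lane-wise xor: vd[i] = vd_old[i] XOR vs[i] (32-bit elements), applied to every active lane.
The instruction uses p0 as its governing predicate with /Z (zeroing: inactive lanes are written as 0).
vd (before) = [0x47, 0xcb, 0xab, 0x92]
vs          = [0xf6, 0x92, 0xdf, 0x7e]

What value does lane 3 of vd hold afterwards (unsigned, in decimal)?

128-bit reg / 32-bit elem → 4 lanes
active while 17+j < 18, i.e. j ∈ [0,1) capped at 4 ⇒ 1
lane  0: xor(0x47,0xf6) ⇒ 0xb1
lane  1: tail/zero ⇒ 0x00
lane  2: tail/zero ⇒ 0x00
lane  3: tail/zero ⇒ 0x00

vd[3] = 0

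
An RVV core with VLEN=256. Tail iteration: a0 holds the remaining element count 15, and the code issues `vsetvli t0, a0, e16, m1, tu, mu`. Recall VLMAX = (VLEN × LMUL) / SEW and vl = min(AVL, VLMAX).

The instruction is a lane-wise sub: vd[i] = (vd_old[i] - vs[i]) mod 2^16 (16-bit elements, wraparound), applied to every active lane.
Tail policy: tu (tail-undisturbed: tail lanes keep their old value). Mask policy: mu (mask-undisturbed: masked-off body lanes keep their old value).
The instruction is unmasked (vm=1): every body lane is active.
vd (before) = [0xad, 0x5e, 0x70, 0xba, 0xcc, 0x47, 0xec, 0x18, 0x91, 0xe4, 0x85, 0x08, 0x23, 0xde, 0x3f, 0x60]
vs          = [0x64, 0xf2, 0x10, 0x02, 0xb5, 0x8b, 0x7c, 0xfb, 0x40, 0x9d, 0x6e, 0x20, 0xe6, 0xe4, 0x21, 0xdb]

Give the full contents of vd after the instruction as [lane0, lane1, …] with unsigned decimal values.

VLMAX = VLEN×LMUL/SEW = 256×1/16 = 16
vl ← min(15, 16) = 15
lane  0: sub(0xad,0x64) ⇒ 0x49
lane  1: sub(0x5e,0xf2) ⇒ 0xff6c
lane  2: sub(0x70,0x10) ⇒ 0x60
lane  3: sub(0xba,0x02) ⇒ 0xb8
lane  4: sub(0xcc,0xb5) ⇒ 0x17
lane  5: sub(0x47,0x8b) ⇒ 0xffbc
lane  6: sub(0xec,0x7c) ⇒ 0x70
lane  7: sub(0x18,0xfb) ⇒ 0xff1d
lane  8: sub(0x91,0x40) ⇒ 0x51
lane  9: sub(0xe4,0x9d) ⇒ 0x47
lane 10: sub(0x85,0x6e) ⇒ 0x17
lane 11: sub(0x08,0x20) ⇒ 0xffe8
lane 12: sub(0x23,0xe6) ⇒ 0xff3d
lane 13: sub(0xde,0xe4) ⇒ 0xfffa
lane 14: sub(0x3f,0x21) ⇒ 0x1e
lane 15: tail/keep ⇒ 0x60

vd = [73, 65388, 96, 184, 23, 65468, 112, 65309, 81, 71, 23, 65512, 65341, 65530, 30, 96]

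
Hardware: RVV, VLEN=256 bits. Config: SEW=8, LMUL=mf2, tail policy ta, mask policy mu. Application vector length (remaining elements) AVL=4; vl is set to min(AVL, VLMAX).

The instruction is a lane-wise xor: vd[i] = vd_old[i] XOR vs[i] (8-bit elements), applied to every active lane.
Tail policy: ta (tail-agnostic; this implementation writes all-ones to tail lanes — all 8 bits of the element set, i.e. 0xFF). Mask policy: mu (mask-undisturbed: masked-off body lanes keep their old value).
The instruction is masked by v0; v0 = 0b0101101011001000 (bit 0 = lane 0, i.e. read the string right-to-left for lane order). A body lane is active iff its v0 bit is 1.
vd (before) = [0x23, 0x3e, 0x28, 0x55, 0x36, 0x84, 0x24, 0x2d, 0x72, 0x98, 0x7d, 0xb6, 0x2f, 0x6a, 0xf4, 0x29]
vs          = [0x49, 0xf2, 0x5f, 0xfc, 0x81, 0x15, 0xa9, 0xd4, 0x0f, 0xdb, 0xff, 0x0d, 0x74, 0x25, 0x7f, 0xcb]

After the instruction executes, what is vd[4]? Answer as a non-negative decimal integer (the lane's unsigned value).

vd[4] = 255

VLMAX = (256 × 1/2) / 8 = 16 lanes
vl ← min(4, 16) = 4
vd[0] mask-off/keep -> 0x23
vd[1] mask-off/keep -> 0x3e
vd[2] mask-off/keep -> 0x28
vd[3] xor(0x55,0xfc) -> 0xa9
vd[4] tail/ones -> 0xff
vd[5] tail/ones -> 0xff
vd[6] tail/ones -> 0xff
vd[7] tail/ones -> 0xff
vd[8] tail/ones -> 0xff
vd[9] tail/ones -> 0xff
vd[10] tail/ones -> 0xff
vd[11] tail/ones -> 0xff
vd[12] tail/ones -> 0xff
vd[13] tail/ones -> 0xff
vd[14] tail/ones -> 0xff
vd[15] tail/ones -> 0xff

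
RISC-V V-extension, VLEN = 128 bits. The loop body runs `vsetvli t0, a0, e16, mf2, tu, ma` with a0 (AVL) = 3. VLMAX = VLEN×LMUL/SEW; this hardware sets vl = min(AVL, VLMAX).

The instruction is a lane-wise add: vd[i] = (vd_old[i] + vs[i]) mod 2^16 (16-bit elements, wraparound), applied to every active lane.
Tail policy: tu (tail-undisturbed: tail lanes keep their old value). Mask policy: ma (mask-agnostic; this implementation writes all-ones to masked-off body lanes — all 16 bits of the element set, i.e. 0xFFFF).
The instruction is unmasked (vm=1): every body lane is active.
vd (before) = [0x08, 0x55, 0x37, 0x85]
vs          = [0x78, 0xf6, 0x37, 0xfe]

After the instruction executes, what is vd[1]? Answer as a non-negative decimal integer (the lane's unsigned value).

lanes per group: 128·1/2/16 = 4
vl ← min(3, 4) = 3
  i=0: add(0x08,0x78) → 128
  i=1: add(0x55,0xf6) → 331
  i=2: add(0x37,0x37) → 110
  i=3: tail/keep → 133

vd[1] = 331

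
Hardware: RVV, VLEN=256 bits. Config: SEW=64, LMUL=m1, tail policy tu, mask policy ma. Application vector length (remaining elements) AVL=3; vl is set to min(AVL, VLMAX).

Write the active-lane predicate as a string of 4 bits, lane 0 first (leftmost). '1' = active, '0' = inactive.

predicate = 1110

lanes per group: 256·1/64 = 4
AVL=3 ≤ VLMAX=4, so vl = 3
bits (lane 0 leftmost): 1110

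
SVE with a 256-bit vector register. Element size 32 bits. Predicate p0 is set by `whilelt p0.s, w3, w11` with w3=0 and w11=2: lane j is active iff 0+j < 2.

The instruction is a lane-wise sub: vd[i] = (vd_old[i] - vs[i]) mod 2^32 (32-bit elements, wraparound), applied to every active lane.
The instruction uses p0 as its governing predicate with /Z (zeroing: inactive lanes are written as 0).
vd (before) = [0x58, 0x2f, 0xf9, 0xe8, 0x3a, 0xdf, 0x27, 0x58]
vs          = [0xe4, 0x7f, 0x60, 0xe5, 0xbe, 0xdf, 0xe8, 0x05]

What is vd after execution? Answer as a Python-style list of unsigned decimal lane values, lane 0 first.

vd = [4294967156, 4294967216, 0, 0, 0, 0, 0, 0]

lane count: 256 div 32 = 8
p0[j] = (0+j < 2); true for j=0..1 → 2 lanes set
[0] sub(0x58,0xe4) = 0xffffff74
[1] sub(0x2f,0x7f) = 0xffffffb0
[2] tail/zero = 0x00
[3] tail/zero = 0x00
[4] tail/zero = 0x00
[5] tail/zero = 0x00
[6] tail/zero = 0x00
[7] tail/zero = 0x00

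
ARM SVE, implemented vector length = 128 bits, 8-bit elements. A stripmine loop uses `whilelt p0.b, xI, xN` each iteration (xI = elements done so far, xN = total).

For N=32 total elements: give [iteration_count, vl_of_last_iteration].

[iterations, last_vl] = [2, 16]

register lanes = 128/8 = 16
32 elements at 16/iter → 2 passes, remainder 16 on the last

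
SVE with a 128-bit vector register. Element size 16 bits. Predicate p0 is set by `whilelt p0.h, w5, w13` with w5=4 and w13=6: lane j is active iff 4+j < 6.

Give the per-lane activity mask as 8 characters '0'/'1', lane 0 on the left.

predicate = 11000000

register lanes = 128/16 = 8
whilelt: lane j active iff 4+j < 6 → j < 2 → 2 active
bits (lane 0 leftmost): 11000000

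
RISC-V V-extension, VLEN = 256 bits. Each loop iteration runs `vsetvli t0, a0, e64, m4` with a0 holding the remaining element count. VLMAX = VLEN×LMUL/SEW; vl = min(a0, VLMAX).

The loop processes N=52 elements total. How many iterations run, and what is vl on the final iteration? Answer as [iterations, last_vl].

VLMAX = VLEN×LMUL/SEW = 256×4/64 = 16
iterations = ceil(52/16) = 4; final-pass vl = 4

[iterations, last_vl] = [4, 4]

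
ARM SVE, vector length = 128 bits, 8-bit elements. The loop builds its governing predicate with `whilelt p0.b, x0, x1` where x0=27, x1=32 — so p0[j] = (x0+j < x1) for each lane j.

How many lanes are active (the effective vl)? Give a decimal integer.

vl = 5

128-bit reg / 8-bit elem → 16 lanes
p0[j] = (27+j < 32); true for j=0..4 → 5 lanes set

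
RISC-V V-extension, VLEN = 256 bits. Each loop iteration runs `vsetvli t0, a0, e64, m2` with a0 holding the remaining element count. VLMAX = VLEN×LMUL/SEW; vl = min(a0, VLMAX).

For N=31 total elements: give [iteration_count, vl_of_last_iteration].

[iterations, last_vl] = [4, 7]

VLMAX = (256 × 2) / 64 = 8 lanes
31 elements at 8/iter → 4 passes, remainder 7 on the last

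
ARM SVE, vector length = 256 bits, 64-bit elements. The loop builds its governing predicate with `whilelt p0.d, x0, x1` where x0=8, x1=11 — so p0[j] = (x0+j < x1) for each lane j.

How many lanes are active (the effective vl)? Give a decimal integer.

256-bit reg / 64-bit elem → 4 lanes
p0[j] = (8+j < 11); true for j=0..2 → 3 lanes set

vl = 3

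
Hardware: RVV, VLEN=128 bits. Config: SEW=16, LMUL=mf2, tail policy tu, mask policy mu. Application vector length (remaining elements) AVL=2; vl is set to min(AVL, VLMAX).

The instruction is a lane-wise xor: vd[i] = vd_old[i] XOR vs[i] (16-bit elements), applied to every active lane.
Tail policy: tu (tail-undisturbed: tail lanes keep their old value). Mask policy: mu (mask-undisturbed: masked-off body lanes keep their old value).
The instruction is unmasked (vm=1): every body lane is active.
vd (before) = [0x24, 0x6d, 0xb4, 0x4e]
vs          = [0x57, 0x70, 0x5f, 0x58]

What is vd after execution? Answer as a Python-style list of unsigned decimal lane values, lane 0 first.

VLMAX = (128 × 1/2) / 16 = 4 lanes
vl = min(AVL, VLMAX) = min(2, 4) = 2
lane  0: xor(0x24,0x57) ⇒ 0x73
lane  1: xor(0x6d,0x70) ⇒ 0x1d
lane  2: tail/keep ⇒ 0xb4
lane  3: tail/keep ⇒ 0x4e

vd = [115, 29, 180, 78]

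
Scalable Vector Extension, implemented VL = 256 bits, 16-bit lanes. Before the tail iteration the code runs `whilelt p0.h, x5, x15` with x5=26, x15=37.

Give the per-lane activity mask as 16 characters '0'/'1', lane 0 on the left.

predicate = 1111111111100000

lane count: 256 div 16 = 16
whilelt: lane j active iff 26+j < 37 → j < 11 → 11 active
bits (lane 0 leftmost): 1111111111100000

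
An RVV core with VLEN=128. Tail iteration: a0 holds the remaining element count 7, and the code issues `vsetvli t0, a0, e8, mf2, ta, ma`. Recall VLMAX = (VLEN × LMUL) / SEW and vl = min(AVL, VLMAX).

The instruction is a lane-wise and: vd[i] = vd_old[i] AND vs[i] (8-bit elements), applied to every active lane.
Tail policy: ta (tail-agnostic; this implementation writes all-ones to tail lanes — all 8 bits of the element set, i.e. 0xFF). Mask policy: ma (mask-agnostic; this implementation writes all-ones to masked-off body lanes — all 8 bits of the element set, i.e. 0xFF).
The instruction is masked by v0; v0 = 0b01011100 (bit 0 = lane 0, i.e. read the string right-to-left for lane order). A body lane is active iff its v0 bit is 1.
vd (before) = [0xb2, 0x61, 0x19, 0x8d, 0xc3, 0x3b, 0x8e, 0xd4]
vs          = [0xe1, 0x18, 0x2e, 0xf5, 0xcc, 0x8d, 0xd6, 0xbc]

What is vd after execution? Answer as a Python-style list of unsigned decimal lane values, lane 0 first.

vd = [255, 255, 8, 133, 192, 255, 134, 255]

lanes per group: 128·1/2/8 = 8
AVL=7 ≤ VLMAX=8, so vl = 7
vd[0] mask-off/ones -> 0xff
vd[1] mask-off/ones -> 0xff
vd[2] and(0x19,0x2e) -> 0x08
vd[3] and(0x8d,0xf5) -> 0x85
vd[4] and(0xc3,0xcc) -> 0xc0
vd[5] mask-off/ones -> 0xff
vd[6] and(0x8e,0xd6) -> 0x86
vd[7] tail/ones -> 0xff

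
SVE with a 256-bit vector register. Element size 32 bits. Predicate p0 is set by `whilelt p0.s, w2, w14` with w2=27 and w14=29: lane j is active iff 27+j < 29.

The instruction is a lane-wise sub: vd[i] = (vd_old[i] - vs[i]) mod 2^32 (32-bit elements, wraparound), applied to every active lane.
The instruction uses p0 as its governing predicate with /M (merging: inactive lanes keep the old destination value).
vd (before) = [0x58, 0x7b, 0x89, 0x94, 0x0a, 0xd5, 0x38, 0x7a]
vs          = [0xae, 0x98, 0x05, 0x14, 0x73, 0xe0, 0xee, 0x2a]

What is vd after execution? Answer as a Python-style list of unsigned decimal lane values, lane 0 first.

register lanes = 256/32 = 8
whilelt: lane j active iff 27+j < 29 → j < 2 → 2 active
vd[0] sub(0x58,0xae) -> 0xffffffaa
vd[1] sub(0x7b,0x98) -> 0xffffffe3
vd[2] tail/keep -> 0x89
vd[3] tail/keep -> 0x94
vd[4] tail/keep -> 0x0a
vd[5] tail/keep -> 0xd5
vd[6] tail/keep -> 0x38
vd[7] tail/keep -> 0x7a

vd = [4294967210, 4294967267, 137, 148, 10, 213, 56, 122]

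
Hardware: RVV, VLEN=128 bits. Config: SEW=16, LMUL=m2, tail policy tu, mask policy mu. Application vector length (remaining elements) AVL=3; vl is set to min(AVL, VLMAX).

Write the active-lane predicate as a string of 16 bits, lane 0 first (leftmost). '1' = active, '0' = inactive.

predicate = 1110000000000000

lanes per group: 128·2/16 = 16
vl ← min(3, 16) = 3
bits (lane 0 leftmost): 1110000000000000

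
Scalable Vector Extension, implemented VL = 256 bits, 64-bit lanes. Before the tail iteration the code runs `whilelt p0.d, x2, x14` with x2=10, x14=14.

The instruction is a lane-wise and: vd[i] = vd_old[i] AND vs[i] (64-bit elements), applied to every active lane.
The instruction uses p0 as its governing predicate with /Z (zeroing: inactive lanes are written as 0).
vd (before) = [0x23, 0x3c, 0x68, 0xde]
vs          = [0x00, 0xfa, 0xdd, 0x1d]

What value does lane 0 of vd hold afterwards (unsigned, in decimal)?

vd[0] = 0

256-bit reg / 64-bit elem → 4 lanes
active while 10+j < 14, i.e. j ∈ [0,4) capped at 4 ⇒ 4
vd[0] and(0x23,0x00) -> 0x00
vd[1] and(0x3c,0xfa) -> 0x38
vd[2] and(0x68,0xdd) -> 0x48
vd[3] and(0xde,0x1d) -> 0x1c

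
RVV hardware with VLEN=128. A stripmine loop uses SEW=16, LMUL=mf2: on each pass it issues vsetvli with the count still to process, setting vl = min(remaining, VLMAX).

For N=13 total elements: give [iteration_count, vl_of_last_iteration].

VLMAX = (128 × 1/2) / 16 = 4 lanes
N=13: ⌈13/4⌉ = 4 iters; last vl = 13 − 3×4 = 1

[iterations, last_vl] = [4, 1]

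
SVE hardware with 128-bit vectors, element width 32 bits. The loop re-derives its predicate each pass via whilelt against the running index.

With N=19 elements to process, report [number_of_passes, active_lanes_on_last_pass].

128-bit reg / 32-bit elem → 4 lanes
19 elements at 4/iter → 5 passes, remainder 3 on the last

[iterations, last_vl] = [5, 3]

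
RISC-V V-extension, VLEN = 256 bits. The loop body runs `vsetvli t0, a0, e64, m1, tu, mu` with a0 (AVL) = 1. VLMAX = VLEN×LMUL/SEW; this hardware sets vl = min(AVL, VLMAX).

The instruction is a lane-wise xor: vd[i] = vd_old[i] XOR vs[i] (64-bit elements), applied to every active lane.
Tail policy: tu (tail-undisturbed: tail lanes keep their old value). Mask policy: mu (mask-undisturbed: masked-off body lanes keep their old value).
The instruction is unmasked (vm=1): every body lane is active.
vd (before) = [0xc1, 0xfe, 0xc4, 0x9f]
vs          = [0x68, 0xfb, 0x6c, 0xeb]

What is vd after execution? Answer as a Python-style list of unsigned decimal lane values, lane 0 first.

VLMAX = VLEN×LMUL/SEW = 256×1/64 = 4
vl = min(AVL, VLMAX) = min(1, 4) = 1
[0] xor(0xc1,0x68) = 0xa9
[1] tail/keep = 0xfe
[2] tail/keep = 0xc4
[3] tail/keep = 0x9f

vd = [169, 254, 196, 159]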